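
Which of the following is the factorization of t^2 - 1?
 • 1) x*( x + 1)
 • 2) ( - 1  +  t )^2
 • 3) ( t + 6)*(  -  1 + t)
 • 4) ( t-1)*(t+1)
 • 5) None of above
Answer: 4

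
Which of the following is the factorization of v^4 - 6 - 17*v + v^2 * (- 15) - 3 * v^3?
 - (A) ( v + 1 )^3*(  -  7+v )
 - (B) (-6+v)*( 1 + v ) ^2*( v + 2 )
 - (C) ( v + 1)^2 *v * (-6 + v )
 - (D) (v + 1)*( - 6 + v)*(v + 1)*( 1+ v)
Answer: D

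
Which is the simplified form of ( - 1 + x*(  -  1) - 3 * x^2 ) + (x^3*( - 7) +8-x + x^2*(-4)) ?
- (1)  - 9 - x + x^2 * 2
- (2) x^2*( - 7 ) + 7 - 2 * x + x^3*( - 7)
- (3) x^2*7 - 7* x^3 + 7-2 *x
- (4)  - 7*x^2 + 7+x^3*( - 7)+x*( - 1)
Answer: 2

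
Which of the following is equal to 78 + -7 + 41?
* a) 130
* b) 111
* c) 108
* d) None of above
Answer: d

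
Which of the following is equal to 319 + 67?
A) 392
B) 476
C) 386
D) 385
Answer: C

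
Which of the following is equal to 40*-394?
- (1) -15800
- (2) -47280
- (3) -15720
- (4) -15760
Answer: 4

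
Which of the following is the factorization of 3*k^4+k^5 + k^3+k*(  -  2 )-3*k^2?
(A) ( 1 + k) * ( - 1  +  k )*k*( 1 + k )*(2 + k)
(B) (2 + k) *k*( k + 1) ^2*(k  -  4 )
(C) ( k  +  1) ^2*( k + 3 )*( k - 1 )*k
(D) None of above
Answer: A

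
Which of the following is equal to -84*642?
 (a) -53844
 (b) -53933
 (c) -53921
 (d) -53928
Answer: d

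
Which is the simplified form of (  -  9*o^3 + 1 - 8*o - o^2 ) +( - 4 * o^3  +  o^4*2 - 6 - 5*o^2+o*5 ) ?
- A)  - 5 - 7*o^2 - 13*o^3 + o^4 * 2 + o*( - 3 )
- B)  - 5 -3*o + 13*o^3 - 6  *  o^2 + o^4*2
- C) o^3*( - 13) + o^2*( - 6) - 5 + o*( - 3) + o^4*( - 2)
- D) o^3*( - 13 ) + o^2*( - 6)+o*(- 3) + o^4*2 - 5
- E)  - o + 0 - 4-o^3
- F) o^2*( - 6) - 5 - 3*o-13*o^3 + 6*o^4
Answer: D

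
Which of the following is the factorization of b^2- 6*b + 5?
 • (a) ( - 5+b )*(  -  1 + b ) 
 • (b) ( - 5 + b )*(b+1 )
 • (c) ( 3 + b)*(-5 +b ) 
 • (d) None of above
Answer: a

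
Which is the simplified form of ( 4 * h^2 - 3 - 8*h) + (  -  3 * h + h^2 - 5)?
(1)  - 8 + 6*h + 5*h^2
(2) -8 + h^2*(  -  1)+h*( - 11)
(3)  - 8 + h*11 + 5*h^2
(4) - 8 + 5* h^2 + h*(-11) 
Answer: 4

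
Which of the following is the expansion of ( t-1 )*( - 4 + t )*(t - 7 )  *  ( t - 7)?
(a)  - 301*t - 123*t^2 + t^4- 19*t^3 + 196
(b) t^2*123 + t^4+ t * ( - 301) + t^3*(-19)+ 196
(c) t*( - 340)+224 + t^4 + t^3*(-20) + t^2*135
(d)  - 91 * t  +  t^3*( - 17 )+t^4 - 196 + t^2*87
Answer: b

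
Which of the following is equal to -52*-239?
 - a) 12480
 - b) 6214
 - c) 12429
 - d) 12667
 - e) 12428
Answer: e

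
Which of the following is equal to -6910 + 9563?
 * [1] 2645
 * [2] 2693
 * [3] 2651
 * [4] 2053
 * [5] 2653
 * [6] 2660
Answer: 5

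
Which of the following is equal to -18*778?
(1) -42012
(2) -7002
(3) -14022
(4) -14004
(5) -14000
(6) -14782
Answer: 4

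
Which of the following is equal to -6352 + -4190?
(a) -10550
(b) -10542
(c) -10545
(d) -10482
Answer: b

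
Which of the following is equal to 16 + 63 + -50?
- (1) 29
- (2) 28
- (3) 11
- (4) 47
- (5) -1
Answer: 1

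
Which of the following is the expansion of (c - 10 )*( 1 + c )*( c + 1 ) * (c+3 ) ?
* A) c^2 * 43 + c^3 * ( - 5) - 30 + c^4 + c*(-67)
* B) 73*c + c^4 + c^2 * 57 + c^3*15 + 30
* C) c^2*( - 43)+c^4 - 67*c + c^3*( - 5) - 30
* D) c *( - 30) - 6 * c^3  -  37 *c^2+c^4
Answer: C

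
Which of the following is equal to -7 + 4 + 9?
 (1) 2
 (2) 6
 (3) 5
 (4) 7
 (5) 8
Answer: 2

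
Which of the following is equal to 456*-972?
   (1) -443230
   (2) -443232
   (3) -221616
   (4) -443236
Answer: 2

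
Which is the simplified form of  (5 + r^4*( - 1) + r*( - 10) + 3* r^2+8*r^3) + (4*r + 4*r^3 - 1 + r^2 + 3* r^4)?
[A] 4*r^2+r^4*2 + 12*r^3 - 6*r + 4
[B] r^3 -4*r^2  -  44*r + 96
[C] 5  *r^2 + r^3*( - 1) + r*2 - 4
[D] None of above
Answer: A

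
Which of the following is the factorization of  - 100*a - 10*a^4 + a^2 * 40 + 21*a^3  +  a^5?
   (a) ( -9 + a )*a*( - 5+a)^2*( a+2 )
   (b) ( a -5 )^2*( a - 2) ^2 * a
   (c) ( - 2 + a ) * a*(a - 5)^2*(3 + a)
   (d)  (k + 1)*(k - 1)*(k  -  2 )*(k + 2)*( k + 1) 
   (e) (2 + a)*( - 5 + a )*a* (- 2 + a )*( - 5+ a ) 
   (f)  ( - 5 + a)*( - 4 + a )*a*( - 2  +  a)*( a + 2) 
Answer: e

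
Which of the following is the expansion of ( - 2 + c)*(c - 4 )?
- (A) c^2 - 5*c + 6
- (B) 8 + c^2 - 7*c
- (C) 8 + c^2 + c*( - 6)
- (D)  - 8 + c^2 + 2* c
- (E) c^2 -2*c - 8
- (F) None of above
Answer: C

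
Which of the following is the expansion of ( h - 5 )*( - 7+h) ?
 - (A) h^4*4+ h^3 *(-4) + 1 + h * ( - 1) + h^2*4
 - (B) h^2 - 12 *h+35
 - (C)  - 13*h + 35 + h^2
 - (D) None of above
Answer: B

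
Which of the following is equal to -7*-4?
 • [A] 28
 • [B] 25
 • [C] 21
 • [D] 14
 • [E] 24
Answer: A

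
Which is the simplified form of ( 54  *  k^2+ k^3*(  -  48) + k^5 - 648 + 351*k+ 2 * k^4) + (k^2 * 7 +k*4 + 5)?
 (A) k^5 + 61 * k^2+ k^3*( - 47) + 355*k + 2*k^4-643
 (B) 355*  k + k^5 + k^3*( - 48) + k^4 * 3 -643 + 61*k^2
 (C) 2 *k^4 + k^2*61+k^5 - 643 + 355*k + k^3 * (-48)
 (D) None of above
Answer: C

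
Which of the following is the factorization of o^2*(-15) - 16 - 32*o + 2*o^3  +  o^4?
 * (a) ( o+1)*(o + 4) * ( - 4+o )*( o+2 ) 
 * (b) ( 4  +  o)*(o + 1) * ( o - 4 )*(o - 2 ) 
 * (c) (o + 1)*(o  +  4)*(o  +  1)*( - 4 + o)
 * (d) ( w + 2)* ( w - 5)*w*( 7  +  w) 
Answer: c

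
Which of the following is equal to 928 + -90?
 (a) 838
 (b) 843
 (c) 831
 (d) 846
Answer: a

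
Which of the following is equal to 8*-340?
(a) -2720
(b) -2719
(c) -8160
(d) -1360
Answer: a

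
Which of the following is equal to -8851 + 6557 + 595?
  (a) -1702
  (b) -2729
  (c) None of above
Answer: c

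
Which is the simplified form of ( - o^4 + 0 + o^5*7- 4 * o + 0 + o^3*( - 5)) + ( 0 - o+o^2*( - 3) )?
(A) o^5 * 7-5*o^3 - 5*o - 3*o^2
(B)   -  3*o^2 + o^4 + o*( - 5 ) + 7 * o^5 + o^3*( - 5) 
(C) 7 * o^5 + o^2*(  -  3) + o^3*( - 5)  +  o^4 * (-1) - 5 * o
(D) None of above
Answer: C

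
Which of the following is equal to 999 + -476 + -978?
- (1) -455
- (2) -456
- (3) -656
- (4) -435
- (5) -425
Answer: 1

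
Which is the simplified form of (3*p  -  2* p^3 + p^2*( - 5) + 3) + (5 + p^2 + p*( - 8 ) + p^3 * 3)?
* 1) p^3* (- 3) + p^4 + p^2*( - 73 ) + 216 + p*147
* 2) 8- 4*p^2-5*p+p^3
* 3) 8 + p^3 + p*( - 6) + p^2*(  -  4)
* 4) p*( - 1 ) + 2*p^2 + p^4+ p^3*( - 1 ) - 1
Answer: 2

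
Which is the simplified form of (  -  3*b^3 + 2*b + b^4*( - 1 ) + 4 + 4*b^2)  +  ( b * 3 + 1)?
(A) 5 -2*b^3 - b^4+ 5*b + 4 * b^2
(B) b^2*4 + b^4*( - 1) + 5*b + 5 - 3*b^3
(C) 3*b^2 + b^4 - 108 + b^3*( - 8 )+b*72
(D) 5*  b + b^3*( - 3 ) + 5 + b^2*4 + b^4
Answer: B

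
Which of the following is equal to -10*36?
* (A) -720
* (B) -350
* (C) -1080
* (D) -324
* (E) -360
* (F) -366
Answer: E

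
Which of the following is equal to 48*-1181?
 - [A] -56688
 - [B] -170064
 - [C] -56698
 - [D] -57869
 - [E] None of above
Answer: A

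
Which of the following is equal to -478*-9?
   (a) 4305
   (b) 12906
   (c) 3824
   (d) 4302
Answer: d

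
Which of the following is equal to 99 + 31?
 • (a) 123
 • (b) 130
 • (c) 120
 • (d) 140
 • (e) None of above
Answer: b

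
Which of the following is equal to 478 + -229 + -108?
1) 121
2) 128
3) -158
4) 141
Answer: 4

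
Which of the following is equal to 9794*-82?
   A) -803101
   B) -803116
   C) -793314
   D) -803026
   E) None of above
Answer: E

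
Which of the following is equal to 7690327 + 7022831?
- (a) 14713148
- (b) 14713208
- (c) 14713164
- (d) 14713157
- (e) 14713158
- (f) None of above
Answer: e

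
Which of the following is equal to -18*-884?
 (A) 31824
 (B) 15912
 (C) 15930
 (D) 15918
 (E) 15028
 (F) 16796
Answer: B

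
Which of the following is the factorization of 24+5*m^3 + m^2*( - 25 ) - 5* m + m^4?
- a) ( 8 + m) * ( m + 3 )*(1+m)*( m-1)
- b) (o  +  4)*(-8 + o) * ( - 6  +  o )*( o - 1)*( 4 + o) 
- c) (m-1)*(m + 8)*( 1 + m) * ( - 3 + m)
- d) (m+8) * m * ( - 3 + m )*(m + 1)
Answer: c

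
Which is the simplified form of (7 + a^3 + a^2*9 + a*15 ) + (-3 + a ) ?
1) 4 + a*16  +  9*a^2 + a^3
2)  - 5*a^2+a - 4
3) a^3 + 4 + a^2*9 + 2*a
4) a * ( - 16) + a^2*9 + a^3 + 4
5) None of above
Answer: 1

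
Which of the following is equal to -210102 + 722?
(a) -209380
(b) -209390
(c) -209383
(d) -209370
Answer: a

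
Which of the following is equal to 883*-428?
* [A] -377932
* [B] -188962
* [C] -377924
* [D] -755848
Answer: C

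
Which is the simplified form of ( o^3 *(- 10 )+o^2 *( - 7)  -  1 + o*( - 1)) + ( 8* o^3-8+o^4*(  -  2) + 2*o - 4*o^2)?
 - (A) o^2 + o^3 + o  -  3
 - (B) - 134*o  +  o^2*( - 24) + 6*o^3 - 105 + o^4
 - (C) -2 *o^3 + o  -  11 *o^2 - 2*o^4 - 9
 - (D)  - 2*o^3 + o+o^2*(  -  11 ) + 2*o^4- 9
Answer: C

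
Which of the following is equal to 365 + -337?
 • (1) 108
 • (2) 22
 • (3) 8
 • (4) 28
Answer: 4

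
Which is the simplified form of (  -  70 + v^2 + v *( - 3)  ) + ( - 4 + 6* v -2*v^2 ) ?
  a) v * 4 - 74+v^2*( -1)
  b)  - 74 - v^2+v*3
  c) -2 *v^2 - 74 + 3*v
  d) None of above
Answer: b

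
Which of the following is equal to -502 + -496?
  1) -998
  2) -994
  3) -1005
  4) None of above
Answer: 1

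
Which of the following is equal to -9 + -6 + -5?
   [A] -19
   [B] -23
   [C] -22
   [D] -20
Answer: D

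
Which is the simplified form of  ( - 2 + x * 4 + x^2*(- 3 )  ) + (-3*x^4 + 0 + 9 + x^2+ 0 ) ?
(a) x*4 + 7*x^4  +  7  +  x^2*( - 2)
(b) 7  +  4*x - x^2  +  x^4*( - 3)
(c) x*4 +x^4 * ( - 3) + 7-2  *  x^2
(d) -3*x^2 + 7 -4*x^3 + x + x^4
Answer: c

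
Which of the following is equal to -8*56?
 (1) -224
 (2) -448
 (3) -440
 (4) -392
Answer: 2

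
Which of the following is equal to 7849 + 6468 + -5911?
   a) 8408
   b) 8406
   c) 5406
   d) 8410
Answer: b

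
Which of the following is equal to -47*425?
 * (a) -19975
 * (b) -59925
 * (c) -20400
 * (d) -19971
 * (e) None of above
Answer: a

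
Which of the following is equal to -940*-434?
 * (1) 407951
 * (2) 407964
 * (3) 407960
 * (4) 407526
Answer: 3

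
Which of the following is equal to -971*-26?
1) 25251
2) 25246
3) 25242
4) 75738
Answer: 2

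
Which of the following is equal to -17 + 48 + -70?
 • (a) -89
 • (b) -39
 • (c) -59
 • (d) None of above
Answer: b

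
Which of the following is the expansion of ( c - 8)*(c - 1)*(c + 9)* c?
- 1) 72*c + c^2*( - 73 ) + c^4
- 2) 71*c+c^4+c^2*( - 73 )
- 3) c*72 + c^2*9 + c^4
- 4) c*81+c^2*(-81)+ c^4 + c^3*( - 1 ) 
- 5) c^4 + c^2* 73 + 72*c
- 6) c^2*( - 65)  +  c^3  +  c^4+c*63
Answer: 1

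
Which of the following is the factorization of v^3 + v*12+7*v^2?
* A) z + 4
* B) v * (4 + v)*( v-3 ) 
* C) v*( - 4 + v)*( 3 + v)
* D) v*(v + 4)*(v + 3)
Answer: D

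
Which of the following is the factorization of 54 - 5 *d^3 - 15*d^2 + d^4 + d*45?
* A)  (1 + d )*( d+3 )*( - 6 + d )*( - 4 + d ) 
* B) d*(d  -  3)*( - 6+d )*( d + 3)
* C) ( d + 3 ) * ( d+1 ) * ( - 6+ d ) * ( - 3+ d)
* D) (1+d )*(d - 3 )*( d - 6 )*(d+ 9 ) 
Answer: C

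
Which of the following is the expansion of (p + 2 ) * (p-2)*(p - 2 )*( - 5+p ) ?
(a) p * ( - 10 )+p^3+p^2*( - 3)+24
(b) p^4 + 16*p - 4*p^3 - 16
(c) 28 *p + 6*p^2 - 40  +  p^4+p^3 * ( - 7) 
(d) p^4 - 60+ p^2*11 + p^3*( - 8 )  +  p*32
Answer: c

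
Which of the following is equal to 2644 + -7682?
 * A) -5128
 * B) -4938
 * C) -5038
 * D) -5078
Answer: C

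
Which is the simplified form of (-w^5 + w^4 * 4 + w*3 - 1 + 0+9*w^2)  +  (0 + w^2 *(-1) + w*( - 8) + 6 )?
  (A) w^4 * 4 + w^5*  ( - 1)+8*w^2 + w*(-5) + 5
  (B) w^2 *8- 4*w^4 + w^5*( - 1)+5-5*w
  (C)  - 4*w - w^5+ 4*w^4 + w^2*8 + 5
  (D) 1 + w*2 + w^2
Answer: A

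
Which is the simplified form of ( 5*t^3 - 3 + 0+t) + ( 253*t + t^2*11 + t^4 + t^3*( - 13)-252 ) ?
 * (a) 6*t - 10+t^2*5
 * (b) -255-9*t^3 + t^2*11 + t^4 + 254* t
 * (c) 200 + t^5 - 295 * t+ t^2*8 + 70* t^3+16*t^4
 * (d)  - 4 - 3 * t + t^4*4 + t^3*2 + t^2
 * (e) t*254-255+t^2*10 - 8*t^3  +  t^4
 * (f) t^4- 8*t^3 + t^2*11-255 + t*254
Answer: f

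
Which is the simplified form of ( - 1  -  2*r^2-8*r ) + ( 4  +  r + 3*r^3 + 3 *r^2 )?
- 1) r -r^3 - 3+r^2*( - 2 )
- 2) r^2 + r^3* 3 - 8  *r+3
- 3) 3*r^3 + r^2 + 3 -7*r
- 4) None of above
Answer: 3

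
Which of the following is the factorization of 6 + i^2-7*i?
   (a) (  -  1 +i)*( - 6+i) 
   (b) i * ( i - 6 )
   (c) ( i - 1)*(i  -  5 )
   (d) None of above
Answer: a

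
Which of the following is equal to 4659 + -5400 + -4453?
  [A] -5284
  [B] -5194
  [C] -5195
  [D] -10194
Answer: B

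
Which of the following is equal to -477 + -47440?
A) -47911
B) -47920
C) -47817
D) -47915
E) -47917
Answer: E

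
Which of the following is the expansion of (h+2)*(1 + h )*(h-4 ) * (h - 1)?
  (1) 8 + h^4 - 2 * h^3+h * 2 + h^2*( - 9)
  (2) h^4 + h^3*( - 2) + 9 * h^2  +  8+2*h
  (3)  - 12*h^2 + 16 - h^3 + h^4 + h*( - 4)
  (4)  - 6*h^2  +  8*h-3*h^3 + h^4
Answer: 1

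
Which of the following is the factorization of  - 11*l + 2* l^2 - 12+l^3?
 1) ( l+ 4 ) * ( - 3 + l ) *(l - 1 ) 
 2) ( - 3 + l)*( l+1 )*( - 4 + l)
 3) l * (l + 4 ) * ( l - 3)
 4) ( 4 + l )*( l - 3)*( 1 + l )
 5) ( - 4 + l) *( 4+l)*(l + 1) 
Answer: 4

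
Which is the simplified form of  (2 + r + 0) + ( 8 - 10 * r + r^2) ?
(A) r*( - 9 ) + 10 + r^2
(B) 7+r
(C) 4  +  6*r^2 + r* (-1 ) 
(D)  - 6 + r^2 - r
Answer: A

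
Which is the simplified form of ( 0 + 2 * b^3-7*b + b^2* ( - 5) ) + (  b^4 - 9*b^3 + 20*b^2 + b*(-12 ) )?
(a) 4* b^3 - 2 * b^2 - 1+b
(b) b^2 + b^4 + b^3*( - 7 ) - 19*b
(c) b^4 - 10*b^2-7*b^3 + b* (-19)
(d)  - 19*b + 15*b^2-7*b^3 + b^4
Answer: d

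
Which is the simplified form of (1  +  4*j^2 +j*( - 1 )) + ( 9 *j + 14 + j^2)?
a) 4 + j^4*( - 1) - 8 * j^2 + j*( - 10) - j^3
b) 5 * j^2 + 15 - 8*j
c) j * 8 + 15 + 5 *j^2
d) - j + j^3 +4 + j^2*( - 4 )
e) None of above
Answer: c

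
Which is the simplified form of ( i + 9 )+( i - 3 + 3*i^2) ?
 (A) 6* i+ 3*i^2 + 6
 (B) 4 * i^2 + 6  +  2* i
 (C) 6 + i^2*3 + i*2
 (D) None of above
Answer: C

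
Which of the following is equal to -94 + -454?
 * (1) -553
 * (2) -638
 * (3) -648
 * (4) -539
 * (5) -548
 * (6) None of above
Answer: 5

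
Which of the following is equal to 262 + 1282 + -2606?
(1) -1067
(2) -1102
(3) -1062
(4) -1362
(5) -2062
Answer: 3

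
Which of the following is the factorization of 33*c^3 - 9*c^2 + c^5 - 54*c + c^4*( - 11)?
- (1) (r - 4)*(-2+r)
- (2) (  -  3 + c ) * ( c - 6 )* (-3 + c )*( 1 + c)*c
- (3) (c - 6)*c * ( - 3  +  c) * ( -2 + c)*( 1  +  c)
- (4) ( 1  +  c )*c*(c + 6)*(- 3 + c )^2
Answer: 2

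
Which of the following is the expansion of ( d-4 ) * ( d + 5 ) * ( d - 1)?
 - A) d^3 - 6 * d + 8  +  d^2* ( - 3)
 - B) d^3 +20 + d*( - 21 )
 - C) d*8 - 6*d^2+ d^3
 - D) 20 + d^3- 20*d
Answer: B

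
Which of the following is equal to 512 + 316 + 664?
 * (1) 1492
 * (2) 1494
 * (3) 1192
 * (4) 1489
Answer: 1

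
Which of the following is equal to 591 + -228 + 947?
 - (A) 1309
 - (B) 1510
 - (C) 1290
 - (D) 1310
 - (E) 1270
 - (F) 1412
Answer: D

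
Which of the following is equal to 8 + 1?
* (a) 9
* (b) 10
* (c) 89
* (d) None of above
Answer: a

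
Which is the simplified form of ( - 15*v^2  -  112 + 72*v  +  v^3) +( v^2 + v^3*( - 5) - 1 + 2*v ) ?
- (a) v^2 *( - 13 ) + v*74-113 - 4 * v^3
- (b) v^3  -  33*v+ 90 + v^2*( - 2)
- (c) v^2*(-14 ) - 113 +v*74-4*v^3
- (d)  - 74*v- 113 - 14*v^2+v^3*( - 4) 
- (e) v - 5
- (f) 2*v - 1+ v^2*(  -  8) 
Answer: c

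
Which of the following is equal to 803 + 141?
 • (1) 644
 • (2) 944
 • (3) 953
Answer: 2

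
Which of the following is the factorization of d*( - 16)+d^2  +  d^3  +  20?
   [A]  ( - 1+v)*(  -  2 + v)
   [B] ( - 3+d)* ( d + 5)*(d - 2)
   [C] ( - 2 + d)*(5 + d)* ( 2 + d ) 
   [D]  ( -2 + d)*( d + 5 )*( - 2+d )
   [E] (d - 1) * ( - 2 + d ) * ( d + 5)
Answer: D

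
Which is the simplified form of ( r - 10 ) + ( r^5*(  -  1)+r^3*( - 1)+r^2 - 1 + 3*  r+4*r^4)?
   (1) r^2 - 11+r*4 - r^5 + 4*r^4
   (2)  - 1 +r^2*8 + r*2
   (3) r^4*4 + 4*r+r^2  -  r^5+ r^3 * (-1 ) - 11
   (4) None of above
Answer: 3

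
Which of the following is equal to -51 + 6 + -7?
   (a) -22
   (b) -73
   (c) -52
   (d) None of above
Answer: c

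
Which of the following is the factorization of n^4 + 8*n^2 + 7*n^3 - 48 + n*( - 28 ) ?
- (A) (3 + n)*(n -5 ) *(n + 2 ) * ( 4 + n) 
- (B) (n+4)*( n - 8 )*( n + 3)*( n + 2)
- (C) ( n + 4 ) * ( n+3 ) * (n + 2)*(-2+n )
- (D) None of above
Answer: C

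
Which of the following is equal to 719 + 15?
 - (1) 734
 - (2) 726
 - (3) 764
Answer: 1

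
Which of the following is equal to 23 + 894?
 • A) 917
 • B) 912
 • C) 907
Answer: A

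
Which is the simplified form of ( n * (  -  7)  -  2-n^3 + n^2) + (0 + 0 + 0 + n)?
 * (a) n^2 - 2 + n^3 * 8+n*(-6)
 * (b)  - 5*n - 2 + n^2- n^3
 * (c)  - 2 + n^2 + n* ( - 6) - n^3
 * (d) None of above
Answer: c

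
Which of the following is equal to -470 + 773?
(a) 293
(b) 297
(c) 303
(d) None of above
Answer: c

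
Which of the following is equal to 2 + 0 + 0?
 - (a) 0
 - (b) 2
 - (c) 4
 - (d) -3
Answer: b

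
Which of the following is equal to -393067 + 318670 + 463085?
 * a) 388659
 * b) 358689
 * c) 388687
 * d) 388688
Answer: d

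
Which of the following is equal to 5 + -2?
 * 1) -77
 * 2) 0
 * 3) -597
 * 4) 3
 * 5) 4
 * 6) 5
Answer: 4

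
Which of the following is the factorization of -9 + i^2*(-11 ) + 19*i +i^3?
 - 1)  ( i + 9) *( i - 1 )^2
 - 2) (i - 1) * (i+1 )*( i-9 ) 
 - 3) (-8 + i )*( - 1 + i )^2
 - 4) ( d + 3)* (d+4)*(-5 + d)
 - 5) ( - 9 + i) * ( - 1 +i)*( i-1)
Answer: 5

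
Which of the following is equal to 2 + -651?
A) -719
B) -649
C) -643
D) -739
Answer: B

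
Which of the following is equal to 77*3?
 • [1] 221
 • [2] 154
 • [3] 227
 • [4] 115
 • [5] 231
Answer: 5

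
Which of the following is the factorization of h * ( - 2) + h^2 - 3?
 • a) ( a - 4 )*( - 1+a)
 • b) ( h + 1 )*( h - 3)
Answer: b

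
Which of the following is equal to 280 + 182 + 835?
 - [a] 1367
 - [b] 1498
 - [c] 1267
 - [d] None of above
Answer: d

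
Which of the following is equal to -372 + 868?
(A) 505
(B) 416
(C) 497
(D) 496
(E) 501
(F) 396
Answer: D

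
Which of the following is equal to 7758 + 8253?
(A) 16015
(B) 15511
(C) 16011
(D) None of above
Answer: C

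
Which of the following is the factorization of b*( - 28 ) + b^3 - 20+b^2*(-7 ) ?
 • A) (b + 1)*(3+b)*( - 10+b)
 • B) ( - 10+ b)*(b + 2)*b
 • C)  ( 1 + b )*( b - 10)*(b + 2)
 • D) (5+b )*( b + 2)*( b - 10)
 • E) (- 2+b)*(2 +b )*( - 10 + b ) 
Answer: C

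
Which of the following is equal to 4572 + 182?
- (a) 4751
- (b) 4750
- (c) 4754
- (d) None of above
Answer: c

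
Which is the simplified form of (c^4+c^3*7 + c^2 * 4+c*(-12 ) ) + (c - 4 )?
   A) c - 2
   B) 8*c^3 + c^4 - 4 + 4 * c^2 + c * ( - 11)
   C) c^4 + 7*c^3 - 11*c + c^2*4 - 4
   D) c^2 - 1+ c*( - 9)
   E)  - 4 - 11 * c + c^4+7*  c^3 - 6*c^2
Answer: C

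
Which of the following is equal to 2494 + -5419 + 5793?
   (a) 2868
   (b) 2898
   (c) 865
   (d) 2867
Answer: a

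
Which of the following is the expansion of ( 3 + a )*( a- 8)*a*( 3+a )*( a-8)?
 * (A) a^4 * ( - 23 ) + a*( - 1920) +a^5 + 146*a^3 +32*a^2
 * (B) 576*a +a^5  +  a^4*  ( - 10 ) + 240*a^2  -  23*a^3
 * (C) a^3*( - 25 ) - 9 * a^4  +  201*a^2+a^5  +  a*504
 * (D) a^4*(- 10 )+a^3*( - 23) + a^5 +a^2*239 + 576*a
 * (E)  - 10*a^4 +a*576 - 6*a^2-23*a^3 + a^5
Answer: B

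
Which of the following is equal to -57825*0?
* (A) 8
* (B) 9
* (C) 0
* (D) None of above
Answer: C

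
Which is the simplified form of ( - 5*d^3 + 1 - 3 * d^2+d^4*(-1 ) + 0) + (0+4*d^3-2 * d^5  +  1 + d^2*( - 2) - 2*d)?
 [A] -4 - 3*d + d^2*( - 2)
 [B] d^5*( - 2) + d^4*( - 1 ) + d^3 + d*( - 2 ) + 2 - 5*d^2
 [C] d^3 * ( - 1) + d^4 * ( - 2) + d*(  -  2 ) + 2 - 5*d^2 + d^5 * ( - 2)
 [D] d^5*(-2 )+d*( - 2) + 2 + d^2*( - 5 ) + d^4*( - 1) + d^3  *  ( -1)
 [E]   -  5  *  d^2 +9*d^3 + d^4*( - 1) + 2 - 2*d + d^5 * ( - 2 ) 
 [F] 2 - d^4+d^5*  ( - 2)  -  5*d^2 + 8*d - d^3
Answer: D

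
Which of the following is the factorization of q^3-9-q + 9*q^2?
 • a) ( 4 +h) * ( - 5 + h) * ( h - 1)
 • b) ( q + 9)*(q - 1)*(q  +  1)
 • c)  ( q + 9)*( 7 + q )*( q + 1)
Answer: b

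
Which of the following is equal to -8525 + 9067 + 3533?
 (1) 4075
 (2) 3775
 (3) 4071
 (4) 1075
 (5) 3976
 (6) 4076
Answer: 1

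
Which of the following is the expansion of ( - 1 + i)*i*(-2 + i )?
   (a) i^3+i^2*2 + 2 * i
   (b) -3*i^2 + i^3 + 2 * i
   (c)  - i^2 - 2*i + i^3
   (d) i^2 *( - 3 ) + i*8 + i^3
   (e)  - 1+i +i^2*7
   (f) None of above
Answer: b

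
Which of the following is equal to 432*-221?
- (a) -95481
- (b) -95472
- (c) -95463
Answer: b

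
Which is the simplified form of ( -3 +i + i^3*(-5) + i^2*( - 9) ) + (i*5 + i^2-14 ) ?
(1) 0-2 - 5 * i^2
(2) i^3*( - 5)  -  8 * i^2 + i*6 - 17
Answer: 2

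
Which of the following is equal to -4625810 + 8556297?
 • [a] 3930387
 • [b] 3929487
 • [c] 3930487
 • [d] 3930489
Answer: c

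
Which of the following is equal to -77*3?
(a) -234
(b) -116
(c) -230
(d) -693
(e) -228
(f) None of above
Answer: f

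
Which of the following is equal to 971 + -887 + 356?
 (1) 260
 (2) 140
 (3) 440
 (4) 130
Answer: 3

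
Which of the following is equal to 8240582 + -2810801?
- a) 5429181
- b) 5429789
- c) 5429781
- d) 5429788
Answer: c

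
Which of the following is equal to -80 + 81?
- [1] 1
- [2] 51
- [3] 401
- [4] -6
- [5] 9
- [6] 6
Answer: 1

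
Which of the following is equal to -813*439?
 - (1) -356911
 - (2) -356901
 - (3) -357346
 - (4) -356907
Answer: 4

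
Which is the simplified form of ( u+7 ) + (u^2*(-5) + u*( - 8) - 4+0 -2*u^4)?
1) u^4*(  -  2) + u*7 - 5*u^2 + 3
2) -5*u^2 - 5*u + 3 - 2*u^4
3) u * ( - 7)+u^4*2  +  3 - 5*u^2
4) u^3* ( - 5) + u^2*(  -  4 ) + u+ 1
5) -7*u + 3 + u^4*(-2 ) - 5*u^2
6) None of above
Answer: 5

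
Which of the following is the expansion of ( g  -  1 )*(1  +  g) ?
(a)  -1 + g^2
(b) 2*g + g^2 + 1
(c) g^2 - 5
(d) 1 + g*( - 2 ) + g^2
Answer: a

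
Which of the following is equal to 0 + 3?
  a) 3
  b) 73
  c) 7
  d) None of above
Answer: a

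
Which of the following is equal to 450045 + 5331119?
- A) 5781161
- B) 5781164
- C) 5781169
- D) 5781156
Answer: B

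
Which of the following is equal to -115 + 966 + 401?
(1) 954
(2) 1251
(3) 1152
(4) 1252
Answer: 4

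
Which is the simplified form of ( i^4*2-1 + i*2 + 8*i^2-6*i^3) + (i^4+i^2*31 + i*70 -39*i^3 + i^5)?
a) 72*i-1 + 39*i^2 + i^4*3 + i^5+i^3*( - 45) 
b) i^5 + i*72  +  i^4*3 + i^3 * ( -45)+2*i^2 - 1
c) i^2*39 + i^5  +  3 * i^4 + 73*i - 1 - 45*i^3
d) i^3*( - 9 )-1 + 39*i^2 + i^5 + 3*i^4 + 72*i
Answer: a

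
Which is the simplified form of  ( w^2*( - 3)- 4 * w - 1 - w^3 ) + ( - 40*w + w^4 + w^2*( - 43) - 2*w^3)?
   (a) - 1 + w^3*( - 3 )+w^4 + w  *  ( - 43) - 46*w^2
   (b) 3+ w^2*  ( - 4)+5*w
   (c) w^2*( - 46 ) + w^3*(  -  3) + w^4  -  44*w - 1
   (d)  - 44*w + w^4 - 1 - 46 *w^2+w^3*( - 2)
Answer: c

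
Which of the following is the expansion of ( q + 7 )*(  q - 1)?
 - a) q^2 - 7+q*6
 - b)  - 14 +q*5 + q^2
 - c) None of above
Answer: a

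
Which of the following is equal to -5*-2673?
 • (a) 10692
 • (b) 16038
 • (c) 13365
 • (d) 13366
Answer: c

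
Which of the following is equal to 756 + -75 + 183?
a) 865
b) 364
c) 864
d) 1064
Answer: c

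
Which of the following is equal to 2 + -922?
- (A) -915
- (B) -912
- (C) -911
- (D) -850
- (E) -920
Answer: E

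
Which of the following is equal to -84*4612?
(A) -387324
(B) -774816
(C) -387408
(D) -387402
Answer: C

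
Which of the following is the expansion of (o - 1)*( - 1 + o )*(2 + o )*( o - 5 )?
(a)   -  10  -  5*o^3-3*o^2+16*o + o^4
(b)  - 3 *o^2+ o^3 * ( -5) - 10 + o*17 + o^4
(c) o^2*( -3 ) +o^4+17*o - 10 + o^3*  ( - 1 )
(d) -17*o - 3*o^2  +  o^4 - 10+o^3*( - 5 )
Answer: b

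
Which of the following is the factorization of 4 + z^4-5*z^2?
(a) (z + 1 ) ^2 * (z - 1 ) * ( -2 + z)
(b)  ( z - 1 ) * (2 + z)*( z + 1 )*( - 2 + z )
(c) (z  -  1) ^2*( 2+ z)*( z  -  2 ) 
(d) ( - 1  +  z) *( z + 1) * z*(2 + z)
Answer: b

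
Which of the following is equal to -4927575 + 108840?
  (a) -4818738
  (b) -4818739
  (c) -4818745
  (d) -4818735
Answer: d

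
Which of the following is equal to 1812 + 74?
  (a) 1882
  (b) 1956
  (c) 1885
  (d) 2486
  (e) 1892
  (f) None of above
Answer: f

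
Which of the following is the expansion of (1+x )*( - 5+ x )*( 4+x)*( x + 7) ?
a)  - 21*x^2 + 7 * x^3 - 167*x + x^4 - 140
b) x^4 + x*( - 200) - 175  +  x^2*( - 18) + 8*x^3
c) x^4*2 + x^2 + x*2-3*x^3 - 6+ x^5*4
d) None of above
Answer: a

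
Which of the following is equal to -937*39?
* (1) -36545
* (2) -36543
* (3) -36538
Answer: 2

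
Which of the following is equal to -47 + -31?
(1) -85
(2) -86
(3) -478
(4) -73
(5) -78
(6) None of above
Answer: 5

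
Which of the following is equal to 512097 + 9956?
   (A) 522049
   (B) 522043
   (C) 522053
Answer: C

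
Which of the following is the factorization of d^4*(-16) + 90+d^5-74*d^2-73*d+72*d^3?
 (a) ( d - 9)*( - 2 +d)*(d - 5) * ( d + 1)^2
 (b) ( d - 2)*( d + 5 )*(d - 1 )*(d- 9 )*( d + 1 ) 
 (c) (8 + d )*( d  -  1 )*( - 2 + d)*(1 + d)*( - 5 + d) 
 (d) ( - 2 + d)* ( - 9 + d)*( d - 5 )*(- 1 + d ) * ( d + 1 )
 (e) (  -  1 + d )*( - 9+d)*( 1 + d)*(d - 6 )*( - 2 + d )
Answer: d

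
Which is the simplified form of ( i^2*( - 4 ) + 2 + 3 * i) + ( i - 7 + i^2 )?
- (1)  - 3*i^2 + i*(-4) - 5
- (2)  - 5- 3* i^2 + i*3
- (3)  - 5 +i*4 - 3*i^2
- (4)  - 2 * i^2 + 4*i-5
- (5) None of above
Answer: 3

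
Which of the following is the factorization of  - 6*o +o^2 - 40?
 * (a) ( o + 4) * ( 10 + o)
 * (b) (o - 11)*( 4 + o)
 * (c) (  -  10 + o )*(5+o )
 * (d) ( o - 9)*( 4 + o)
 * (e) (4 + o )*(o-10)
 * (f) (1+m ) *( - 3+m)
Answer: e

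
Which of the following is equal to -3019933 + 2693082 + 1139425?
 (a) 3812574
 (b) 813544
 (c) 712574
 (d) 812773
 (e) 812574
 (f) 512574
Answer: e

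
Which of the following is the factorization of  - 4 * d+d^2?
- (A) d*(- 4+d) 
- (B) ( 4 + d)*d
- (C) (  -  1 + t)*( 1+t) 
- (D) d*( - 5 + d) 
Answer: A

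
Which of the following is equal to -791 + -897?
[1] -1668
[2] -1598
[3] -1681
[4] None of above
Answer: 4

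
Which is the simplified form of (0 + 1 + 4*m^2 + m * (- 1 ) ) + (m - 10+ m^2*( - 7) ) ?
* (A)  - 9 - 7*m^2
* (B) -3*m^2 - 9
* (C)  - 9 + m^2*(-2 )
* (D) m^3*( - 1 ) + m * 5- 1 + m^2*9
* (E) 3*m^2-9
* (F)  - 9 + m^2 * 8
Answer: B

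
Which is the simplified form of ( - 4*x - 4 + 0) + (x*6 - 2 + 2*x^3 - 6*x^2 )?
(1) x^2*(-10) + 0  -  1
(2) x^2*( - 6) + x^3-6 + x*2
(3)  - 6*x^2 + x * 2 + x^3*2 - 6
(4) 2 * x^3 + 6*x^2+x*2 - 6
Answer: 3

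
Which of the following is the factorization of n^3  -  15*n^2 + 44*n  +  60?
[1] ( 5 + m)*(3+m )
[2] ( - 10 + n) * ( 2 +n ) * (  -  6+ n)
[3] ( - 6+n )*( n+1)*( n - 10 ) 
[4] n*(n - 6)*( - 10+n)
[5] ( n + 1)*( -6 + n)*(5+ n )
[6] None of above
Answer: 3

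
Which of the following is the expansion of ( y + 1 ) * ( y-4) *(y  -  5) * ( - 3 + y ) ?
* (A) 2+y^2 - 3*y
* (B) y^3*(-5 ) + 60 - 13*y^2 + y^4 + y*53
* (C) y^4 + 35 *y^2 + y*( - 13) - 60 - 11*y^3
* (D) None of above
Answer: C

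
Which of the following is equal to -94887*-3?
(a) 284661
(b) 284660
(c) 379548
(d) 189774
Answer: a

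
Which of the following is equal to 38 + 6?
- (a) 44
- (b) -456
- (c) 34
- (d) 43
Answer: a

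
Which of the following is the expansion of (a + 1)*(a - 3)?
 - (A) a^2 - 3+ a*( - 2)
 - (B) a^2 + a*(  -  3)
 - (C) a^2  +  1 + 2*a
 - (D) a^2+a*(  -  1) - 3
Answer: A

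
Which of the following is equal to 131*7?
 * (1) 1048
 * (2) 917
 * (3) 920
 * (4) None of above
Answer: 2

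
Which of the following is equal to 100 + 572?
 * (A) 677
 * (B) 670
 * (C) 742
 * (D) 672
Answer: D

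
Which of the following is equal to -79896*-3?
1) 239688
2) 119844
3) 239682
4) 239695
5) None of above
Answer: 1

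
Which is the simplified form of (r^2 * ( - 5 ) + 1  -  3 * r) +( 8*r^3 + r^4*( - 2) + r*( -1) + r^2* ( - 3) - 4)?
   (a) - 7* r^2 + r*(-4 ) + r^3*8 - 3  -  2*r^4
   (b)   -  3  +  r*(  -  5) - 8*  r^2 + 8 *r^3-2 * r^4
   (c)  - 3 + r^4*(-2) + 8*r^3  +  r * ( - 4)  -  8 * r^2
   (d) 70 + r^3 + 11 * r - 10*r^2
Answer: c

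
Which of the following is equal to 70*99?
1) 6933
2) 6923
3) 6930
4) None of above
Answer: 3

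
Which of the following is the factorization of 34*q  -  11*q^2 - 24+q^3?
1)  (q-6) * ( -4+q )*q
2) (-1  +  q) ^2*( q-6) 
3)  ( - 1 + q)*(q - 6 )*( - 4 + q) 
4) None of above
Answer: 3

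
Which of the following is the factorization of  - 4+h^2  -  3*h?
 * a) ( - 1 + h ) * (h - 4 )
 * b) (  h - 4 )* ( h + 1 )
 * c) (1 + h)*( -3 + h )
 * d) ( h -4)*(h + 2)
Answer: b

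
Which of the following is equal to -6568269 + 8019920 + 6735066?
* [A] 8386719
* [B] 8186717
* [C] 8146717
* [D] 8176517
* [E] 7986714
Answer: B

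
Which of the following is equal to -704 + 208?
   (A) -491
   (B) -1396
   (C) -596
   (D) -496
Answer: D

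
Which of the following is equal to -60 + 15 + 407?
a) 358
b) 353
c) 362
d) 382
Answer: c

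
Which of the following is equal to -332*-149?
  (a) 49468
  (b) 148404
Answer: a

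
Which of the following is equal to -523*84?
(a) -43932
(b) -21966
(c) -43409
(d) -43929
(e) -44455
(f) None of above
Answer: a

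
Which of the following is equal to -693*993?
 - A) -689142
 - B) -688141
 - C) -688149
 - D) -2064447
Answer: C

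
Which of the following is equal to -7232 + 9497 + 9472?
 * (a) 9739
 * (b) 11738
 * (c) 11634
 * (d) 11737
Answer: d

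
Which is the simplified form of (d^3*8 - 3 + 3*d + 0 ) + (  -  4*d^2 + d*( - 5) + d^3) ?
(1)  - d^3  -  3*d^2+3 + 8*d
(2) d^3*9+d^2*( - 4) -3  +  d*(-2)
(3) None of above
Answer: 2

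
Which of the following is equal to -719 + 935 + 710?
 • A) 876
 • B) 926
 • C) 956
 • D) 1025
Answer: B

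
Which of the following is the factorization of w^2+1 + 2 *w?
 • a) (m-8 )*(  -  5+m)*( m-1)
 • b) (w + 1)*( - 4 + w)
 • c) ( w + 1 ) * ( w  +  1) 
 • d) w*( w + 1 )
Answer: c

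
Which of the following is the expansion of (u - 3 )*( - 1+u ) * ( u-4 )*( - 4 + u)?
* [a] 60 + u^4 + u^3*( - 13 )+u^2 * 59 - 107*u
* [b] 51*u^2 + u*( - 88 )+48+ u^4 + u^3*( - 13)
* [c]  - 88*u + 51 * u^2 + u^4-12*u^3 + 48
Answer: c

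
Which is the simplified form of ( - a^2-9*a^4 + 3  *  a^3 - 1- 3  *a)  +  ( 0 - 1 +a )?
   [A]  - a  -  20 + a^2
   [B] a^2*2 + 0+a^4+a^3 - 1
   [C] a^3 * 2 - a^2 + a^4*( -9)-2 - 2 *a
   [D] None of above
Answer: D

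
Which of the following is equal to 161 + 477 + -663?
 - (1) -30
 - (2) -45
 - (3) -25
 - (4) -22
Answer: 3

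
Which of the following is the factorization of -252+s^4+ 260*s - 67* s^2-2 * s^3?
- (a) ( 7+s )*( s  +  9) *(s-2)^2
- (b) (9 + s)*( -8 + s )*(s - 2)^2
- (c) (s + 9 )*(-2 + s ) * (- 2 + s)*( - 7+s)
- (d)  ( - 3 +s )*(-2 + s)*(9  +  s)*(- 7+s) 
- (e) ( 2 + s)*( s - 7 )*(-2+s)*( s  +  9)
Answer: c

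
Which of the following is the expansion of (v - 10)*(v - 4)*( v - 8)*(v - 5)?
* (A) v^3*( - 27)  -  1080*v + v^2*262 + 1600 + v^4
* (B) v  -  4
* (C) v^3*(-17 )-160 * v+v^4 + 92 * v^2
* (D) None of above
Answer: A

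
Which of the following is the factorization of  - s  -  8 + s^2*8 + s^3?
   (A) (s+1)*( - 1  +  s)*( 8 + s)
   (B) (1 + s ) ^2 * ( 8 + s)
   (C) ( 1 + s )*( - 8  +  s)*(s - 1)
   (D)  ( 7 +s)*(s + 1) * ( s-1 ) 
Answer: A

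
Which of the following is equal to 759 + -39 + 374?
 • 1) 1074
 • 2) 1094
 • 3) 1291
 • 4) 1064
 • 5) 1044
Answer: 2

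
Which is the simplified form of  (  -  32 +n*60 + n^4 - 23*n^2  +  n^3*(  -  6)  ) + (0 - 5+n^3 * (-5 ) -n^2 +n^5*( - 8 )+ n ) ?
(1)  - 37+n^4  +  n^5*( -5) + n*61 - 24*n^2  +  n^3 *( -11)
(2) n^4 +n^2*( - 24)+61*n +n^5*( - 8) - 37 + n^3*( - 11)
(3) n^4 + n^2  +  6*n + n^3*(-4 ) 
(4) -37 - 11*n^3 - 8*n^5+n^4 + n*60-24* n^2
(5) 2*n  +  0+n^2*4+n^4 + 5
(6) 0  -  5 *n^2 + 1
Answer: 2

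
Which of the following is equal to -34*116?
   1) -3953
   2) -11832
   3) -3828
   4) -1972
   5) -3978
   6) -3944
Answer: 6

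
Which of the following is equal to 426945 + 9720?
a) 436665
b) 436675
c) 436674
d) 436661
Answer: a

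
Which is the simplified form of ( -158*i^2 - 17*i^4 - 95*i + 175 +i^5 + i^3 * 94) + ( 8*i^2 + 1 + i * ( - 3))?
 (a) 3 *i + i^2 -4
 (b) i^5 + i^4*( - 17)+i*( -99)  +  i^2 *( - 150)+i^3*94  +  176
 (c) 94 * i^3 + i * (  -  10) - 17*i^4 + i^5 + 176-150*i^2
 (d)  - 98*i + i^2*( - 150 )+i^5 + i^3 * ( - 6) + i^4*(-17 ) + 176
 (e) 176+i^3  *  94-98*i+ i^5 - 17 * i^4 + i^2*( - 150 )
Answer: e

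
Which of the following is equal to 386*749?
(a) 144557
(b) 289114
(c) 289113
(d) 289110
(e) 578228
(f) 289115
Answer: b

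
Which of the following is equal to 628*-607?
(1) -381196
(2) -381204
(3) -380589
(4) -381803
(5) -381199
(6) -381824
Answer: 1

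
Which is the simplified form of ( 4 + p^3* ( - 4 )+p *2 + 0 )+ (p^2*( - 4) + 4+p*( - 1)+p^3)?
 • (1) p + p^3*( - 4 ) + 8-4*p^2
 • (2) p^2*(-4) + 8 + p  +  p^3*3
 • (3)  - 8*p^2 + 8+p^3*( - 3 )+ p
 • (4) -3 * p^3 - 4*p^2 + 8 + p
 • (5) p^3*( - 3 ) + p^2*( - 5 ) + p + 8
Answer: 4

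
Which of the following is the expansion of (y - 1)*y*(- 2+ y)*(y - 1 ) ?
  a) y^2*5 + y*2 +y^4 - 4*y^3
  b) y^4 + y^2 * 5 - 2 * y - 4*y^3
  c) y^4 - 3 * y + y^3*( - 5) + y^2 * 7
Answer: b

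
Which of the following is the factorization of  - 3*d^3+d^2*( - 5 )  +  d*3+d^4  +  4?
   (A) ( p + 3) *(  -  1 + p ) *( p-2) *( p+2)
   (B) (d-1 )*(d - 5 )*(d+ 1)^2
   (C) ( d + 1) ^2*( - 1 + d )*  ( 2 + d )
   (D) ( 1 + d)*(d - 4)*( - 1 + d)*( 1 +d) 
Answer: D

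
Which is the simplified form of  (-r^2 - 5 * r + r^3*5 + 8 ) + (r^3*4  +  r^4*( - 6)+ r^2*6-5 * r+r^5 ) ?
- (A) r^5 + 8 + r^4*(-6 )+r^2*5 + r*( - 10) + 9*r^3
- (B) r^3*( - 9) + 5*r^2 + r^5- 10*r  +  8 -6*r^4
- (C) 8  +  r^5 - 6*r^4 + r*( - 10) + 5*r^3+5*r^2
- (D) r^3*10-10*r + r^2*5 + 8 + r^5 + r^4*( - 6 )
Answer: A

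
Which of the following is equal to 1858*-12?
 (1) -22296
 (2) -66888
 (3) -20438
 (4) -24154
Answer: 1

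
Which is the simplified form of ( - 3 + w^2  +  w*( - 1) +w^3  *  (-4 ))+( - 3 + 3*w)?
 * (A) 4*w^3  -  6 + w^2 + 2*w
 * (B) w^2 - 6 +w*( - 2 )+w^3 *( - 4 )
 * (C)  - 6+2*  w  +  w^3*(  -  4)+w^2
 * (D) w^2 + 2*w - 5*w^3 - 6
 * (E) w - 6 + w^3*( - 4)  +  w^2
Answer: C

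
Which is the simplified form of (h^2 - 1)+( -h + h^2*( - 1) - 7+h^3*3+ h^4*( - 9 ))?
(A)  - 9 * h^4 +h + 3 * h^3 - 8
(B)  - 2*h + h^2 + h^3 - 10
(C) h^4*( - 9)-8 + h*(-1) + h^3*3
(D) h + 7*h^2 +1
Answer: C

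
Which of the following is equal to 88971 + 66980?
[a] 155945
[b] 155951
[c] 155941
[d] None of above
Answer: b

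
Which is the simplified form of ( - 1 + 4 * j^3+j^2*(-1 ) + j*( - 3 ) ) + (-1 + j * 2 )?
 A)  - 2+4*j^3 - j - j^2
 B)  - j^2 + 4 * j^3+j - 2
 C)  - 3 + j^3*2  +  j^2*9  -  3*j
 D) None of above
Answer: A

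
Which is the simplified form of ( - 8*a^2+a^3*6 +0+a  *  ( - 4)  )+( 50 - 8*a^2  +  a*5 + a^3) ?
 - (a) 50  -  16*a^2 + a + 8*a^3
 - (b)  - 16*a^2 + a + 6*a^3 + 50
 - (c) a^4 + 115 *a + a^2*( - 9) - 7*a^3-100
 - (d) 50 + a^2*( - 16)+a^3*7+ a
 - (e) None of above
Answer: d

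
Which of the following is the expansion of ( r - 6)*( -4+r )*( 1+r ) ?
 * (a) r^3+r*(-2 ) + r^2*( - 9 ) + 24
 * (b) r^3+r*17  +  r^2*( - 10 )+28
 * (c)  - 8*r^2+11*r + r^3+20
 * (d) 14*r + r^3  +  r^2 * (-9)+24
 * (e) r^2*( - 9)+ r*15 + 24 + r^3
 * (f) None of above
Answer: d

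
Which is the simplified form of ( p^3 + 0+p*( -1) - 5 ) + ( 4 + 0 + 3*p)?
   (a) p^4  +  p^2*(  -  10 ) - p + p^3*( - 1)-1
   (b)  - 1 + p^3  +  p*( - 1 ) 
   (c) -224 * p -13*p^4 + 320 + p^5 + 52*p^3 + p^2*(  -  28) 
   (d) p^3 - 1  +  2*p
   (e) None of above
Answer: d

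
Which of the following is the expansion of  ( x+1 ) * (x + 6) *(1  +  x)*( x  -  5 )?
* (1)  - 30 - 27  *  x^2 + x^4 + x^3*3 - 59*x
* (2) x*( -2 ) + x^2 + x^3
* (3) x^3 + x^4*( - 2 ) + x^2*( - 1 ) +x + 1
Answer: 1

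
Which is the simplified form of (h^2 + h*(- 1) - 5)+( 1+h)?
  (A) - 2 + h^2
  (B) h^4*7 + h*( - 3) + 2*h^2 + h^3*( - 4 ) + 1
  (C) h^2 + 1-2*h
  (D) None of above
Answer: D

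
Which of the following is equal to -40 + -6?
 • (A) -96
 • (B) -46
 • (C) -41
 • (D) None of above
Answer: B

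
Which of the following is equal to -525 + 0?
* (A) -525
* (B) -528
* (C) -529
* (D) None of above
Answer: A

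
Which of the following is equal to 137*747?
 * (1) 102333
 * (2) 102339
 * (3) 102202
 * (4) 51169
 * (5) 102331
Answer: 2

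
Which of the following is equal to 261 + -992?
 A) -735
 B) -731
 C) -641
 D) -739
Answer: B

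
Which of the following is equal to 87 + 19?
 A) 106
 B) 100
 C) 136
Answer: A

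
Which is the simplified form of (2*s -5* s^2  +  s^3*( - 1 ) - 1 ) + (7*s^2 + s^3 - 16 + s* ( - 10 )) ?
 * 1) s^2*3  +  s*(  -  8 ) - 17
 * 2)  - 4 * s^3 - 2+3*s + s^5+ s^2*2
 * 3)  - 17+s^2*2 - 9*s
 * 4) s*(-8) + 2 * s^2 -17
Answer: 4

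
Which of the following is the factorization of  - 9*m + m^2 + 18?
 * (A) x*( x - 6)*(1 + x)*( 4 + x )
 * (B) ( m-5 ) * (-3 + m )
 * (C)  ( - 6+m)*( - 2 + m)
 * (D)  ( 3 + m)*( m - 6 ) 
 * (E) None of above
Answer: E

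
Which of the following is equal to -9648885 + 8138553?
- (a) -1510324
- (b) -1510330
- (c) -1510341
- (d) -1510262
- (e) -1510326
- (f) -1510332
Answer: f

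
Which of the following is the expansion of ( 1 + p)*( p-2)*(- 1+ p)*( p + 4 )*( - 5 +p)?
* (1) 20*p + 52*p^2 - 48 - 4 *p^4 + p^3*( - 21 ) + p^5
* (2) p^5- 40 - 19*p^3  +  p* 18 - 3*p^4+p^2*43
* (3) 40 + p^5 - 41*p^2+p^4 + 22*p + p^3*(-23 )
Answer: 2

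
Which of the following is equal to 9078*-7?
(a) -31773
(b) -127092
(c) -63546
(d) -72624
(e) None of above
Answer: c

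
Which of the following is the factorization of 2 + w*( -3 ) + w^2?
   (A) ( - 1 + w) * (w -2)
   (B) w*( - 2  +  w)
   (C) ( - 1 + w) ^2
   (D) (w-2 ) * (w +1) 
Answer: A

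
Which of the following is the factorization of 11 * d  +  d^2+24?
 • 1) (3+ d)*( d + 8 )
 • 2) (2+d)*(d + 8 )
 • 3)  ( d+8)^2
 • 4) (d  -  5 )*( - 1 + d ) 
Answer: 1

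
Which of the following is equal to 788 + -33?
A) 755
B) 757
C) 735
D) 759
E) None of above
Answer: A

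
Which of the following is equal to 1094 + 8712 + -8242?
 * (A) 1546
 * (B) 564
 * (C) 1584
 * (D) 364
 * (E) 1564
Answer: E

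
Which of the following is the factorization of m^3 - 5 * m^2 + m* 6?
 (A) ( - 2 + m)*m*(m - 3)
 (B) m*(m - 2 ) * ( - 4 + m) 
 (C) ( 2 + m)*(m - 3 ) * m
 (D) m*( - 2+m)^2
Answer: A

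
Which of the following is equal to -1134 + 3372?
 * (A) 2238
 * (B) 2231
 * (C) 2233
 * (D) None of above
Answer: A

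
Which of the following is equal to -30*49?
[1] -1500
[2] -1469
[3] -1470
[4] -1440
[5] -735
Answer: 3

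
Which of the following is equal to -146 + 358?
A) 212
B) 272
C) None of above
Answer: A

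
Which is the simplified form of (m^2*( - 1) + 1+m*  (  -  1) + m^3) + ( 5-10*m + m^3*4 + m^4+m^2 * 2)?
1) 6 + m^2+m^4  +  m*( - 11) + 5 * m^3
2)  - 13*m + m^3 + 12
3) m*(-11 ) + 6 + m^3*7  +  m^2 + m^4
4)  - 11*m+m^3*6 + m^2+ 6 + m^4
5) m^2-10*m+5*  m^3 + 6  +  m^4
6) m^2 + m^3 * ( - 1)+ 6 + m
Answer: 1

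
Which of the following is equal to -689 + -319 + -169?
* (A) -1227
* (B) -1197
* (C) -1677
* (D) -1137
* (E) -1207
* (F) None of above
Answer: F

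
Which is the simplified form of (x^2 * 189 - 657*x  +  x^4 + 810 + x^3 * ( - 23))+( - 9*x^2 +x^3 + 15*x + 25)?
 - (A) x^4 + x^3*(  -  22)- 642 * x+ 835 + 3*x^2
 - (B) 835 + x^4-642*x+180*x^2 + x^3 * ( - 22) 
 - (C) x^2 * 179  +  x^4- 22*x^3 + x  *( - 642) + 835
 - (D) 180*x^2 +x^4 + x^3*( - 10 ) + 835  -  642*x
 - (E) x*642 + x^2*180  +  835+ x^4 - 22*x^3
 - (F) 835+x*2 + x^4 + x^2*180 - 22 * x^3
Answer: B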